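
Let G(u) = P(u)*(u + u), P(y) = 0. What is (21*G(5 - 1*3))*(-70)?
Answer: 0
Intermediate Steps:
G(u) = 0 (G(u) = 0*(u + u) = 0*(2*u) = 0)
(21*G(5 - 1*3))*(-70) = (21*0)*(-70) = 0*(-70) = 0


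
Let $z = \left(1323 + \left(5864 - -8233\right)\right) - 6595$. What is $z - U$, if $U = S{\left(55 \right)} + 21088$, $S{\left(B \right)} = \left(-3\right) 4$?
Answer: $-12251$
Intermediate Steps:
$S{\left(B \right)} = -12$
$U = 21076$ ($U = -12 + 21088 = 21076$)
$z = 8825$ ($z = \left(1323 + \left(5864 + 8233\right)\right) - 6595 = \left(1323 + 14097\right) - 6595 = 15420 - 6595 = 8825$)
$z - U = 8825 - 21076 = -12251$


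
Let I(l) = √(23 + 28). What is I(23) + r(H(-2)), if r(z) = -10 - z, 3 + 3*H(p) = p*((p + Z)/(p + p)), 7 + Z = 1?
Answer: -23/3 + √51 ≈ -0.52524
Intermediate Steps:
Z = -6 (Z = -7 + 1 = -6)
I(l) = √51
H(p) = -2 + p/6 (H(p) = -1 + (p*((p - 6)/(p + p)))/3 = -1 + (p*((-6 + p)/((2*p))))/3 = -1 + (p*((-6 + p)*(1/(2*p))))/3 = -1 + (p*((-6 + p)/(2*p)))/3 = -1 + (-3 + p/2)/3 = -1 + (-1 + p/6) = -2 + p/6)
I(23) + r(H(-2)) = √51 + (-10 - (-2 + (⅙)*(-2))) = √51 + (-10 - (-2 - ⅓)) = √51 + (-10 - 1*(-7/3)) = √51 + (-10 + 7/3) = √51 - 23/3 = -23/3 + √51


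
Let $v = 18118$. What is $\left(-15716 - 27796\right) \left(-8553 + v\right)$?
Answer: $-416192280$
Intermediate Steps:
$\left(-15716 - 27796\right) \left(-8553 + v\right) = \left(-15716 - 27796\right) \left(-8553 + 18118\right) = \left(-43512\right) 9565 = -416192280$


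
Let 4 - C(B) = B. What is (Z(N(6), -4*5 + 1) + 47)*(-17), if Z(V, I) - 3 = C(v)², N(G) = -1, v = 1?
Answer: -1003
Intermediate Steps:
C(B) = 4 - B
Z(V, I) = 12 (Z(V, I) = 3 + (4 - 1*1)² = 3 + (4 - 1)² = 3 + 3² = 3 + 9 = 12)
(Z(N(6), -4*5 + 1) + 47)*(-17) = (12 + 47)*(-17) = 59*(-17) = -1003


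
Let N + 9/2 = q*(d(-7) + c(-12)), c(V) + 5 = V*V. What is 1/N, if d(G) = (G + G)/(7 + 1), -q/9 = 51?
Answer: -4/252009 ≈ -1.5872e-5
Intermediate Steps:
q = -459 (q = -9*51 = -459)
c(V) = -5 + V² (c(V) = -5 + V*V = -5 + V²)
d(G) = G/4 (d(G) = (2*G)/8 = (2*G)*(⅛) = G/4)
N = -252009/4 (N = -9/2 - 459*((¼)*(-7) + (-5 + (-12)²)) = -9/2 - 459*(-7/4 + (-5 + 144)) = -9/2 - 459*(-7/4 + 139) = -9/2 - 459*549/4 = -9/2 - 251991/4 = -252009/4 ≈ -63002.)
1/N = 1/(-252009/4) = -4/252009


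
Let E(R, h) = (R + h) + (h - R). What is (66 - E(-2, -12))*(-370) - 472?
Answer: -33772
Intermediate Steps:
E(R, h) = 2*h
(66 - E(-2, -12))*(-370) - 472 = (66 - 2*(-12))*(-370) - 472 = (66 - 1*(-24))*(-370) - 472 = (66 + 24)*(-370) - 472 = 90*(-370) - 472 = -33300 - 472 = -33772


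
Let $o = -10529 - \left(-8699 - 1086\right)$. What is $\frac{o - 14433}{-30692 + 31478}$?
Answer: $- \frac{5059}{262} \approx -19.309$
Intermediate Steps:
$o = -744$ ($o = -10529 - \left(-8699 - 1086\right) = -10529 - -9785 = -10529 + 9785 = -744$)
$\frac{o - 14433}{-30692 + 31478} = \frac{-744 - 14433}{-30692 + 31478} = - \frac{15177}{786} = \left(-15177\right) \frac{1}{786} = - \frac{5059}{262}$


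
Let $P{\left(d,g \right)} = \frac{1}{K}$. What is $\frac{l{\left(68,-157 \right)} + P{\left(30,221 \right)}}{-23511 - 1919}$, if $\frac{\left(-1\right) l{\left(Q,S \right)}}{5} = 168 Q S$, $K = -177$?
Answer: $- \frac{1587307679}{4501110} \approx -352.65$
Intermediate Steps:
$l{\left(Q,S \right)} = - 840 Q S$ ($l{\left(Q,S \right)} = - 5 \cdot 168 Q S = - 840 Q S$)
$P{\left(d,g \right)} = - \frac{1}{177}$ ($P{\left(d,g \right)} = \frac{1}{-177} = - \frac{1}{177}$)
$\frac{l{\left(68,-157 \right)} + P{\left(30,221 \right)}}{-23511 - 1919} = \frac{\left(-840\right) 68 \left(-157\right) - \frac{1}{177}}{-23511 - 1919} = \frac{8967840 - \frac{1}{177}}{-25430} = \frac{1587307679}{177} \left(- \frac{1}{25430}\right) = - \frac{1587307679}{4501110}$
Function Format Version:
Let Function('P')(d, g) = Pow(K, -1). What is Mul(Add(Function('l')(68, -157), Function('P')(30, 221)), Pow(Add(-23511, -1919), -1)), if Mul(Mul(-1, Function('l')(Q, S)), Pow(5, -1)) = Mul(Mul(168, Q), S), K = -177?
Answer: Rational(-1587307679, 4501110) ≈ -352.65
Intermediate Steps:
Function('l')(Q, S) = Mul(-840, Q, S) (Function('l')(Q, S) = Mul(-5, Mul(Mul(168, Q), S)) = Mul(-5, Mul(168, Q, S)) = Mul(-840, Q, S))
Function('P')(d, g) = Rational(-1, 177) (Function('P')(d, g) = Pow(-177, -1) = Rational(-1, 177))
Mul(Add(Function('l')(68, -157), Function('P')(30, 221)), Pow(Add(-23511, -1919), -1)) = Mul(Add(Mul(-840, 68, -157), Rational(-1, 177)), Pow(Add(-23511, -1919), -1)) = Mul(Add(8967840, Rational(-1, 177)), Pow(-25430, -1)) = Mul(Rational(1587307679, 177), Rational(-1, 25430)) = Rational(-1587307679, 4501110)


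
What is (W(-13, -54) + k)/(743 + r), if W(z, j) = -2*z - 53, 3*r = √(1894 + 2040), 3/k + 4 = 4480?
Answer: -269372421/7407044444 + 120849*√3934/7407044444 ≈ -0.035344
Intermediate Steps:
k = 1/1492 (k = 3/(-4 + 4480) = 3/4476 = 3*(1/4476) = 1/1492 ≈ 0.00067024)
r = √3934/3 (r = √(1894 + 2040)/3 = √3934/3 ≈ 20.907)
W(z, j) = -53 - 2*z
(W(-13, -54) + k)/(743 + r) = ((-53 - 2*(-13)) + 1/1492)/(743 + √3934/3) = ((-53 + 26) + 1/1492)/(743 + √3934/3) = (-27 + 1/1492)/(743 + √3934/3) = -40283/(1492*(743 + √3934/3))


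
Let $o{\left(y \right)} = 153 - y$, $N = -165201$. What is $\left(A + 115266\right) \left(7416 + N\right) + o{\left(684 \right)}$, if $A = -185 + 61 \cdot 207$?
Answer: $-20150407311$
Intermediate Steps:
$A = 12442$ ($A = -185 + 12627 = 12442$)
$\left(A + 115266\right) \left(7416 + N\right) + o{\left(684 \right)} = \left(12442 + 115266\right) \left(7416 - 165201\right) + \left(153 - 684\right) = 127708 \left(-157785\right) + \left(153 - 684\right) = -20150406780 - 531 = -20150407311$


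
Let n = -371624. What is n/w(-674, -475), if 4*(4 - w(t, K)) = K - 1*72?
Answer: -1486496/563 ≈ -2640.3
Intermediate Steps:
w(t, K) = 22 - K/4 (w(t, K) = 4 - (K - 1*72)/4 = 4 - (K - 72)/4 = 4 - (-72 + K)/4 = 4 + (18 - K/4) = 22 - K/4)
n/w(-674, -475) = -371624/(22 - ¼*(-475)) = -371624/(22 + 475/4) = -371624/563/4 = -371624*4/563 = -1486496/563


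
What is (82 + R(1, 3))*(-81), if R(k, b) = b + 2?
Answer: -7047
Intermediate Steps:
R(k, b) = 2 + b
(82 + R(1, 3))*(-81) = (82 + (2 + 3))*(-81) = (82 + 5)*(-81) = 87*(-81) = -7047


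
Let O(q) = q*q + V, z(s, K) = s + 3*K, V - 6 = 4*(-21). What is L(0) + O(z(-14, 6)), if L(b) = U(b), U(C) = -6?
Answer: -68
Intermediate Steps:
V = -78 (V = 6 + 4*(-21) = 6 - 84 = -78)
L(b) = -6
O(q) = -78 + q² (O(q) = q*q - 78 = q² - 78 = -78 + q²)
L(0) + O(z(-14, 6)) = -6 + (-78 + (-14 + 3*6)²) = -6 + (-78 + (-14 + 18)²) = -6 + (-78 + 4²) = -6 + (-78 + 16) = -6 - 62 = -68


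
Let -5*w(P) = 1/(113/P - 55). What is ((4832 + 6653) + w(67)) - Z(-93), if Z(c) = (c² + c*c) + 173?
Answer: -106909893/17860 ≈ -5986.0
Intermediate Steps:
Z(c) = 173 + 2*c² (Z(c) = (c² + c²) + 173 = 2*c² + 173 = 173 + 2*c²)
w(P) = -1/(5*(-55 + 113/P)) (w(P) = -1/(5*(113/P - 55)) = -1/(5*(-55 + 113/P)))
((4832 + 6653) + w(67)) - Z(-93) = ((4832 + 6653) + (⅕)*67/(-113 + 55*67)) - (173 + 2*(-93)²) = (11485 + (⅕)*67/(-113 + 3685)) - (173 + 2*8649) = (11485 + (⅕)*67/3572) - (173 + 17298) = (11485 + (⅕)*67*(1/3572)) - 1*17471 = (11485 + 67/17860) - 17471 = 205122167/17860 - 17471 = -106909893/17860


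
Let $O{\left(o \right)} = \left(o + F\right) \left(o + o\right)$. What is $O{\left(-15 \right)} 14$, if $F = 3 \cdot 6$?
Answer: $-1260$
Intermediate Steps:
$F = 18$
$O{\left(o \right)} = 2 o \left(18 + o\right)$ ($O{\left(o \right)} = \left(o + 18\right) \left(o + o\right) = \left(18 + o\right) 2 o = 2 o \left(18 + o\right)$)
$O{\left(-15 \right)} 14 = 2 \left(-15\right) \left(18 - 15\right) 14 = 2 \left(-15\right) 3 \cdot 14 = \left(-90\right) 14 = -1260$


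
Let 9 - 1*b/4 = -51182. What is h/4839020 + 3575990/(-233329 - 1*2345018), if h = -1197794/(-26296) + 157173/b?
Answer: -5823365224742915301017/4198770097248600021960 ≈ -1.3869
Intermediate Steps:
b = 204764 (b = 36 - 4*(-51182) = 36 + 204728 = 204764)
h = 15587381989/336529634 (h = -1197794/(-26296) + 157173/204764 = -1197794*(-1/26296) + 157173*(1/204764) = 598897/13148 + 157173/204764 = 15587381989/336529634 ≈ 46.318)
h/4839020 + 3575990/(-233329 - 1*2345018) = (15587381989/336529634)/4839020 + 3575990/(-233329 - 1*2345018) = (15587381989/336529634)*(1/4839020) + 3575990/(-233329 - 2345018) = 15587381989/1628473629518680 + 3575990/(-2578347) = 15587381989/1628473629518680 + 3575990*(-1/2578347) = 15587381989/1628473629518680 - 3575990/2578347 = -5823365224742915301017/4198770097248600021960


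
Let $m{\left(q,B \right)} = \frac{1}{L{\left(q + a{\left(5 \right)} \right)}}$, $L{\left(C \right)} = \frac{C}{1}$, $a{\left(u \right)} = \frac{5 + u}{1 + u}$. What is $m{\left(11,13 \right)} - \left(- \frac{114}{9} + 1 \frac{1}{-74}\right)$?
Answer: $\frac{26909}{2109} \approx 12.759$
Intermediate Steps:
$a{\left(u \right)} = \frac{5 + u}{1 + u}$
$L{\left(C \right)} = C$ ($L{\left(C \right)} = C 1 = C$)
$m{\left(q,B \right)} = \frac{1}{\frac{5}{3} + q}$ ($m{\left(q,B \right)} = \frac{1}{q + \frac{5 + 5}{1 + 5}} = \frac{1}{q + \frac{1}{6} \cdot 10} = \frac{1}{q + \frac{5}{3}} = \frac{1}{\frac{5}{3} + q}$)
$m{\left(11,13 \right)} - \left(- \frac{114}{9} + 1 \frac{1}{-74}\right) = \frac{3}{5 + 3 \cdot 11} - \left(- \frac{114}{9} + 1 \frac{1}{-74}\right) = \frac{3}{5 + 33} - \left(\left(-114\right) \frac{1}{9} + 1 \left(- \frac{1}{74}\right)\right) = \frac{3}{38} - \left(- \frac{38}{3} - \frac{1}{74}\right) = 3 \cdot \frac{1}{38} - - \frac{2815}{222} = \frac{3}{38} + \frac{2815}{222} = \frac{26909}{2109}$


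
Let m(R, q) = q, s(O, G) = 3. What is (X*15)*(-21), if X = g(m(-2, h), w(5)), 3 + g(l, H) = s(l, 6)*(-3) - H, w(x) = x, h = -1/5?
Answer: 5355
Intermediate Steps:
h = -1/5 (h = -1*1/5 = -1/5 ≈ -0.20000)
g(l, H) = -12 - H (g(l, H) = -3 + (3*(-3) - H) = -3 + (-9 - H) = -12 - H)
X = -17 (X = -12 - 1*5 = -12 - 5 = -17)
(X*15)*(-21) = -17*15*(-21) = -255*(-21) = 5355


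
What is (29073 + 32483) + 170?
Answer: 61726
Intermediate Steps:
(29073 + 32483) + 170 = 61556 + 170 = 61726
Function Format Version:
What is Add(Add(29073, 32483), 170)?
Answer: 61726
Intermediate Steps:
Add(Add(29073, 32483), 170) = Add(61556, 170) = 61726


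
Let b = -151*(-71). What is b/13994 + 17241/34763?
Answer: 613964677/486473422 ≈ 1.2621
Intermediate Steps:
b = 10721
b/13994 + 17241/34763 = 10721/13994 + 17241/34763 = 613964677/486473422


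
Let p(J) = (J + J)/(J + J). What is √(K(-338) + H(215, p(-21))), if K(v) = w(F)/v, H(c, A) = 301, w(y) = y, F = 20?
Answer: 3*√5651/13 ≈ 17.348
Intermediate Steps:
p(J) = 1 (p(J) = (2*J)/((2*J)) = (2*J)*(1/(2*J)) = 1)
K(v) = 20/v
√(K(-338) + H(215, p(-21))) = √(20/(-338) + 301) = √(20*(-1/338) + 301) = √(-10/169 + 301) = √(50859/169) = 3*√5651/13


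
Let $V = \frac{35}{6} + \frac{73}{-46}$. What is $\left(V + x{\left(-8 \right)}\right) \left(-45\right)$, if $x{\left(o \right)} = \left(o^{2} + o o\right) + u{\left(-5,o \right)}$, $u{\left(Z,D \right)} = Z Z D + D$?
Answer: $\frac{78405}{23} \approx 3408.9$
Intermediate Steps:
$u{\left(Z,D \right)} = D + D Z^{2}$ ($u{\left(Z,D \right)} = Z^{2} D + D = D Z^{2} + D = D + D Z^{2}$)
$V = \frac{293}{69}$ ($V = 35 \cdot \frac{1}{6} + 73 \left(- \frac{1}{46}\right) = \frac{35}{6} - \frac{73}{46} = \frac{293}{69} \approx 4.2464$)
$x{\left(o \right)} = 2 o^{2} + 26 o$ ($x{\left(o \right)} = \left(o^{2} + o o\right) + o \left(1 + \left(-5\right)^{2}\right) = \left(o^{2} + o^{2}\right) + o \left(1 + 25\right) = 2 o^{2} + o 26 = 2 o^{2} + 26 o$)
$\left(V + x{\left(-8 \right)}\right) \left(-45\right) = \left(\frac{293}{69} + 2 \left(-8\right) \left(13 - 8\right)\right) \left(-45\right) = \left(\frac{293}{69} + 2 \left(-8\right) 5\right) \left(-45\right) = \left(\frac{293}{69} - 80\right) \left(-45\right) = \left(- \frac{5227}{69}\right) \left(-45\right) = \frac{78405}{23}$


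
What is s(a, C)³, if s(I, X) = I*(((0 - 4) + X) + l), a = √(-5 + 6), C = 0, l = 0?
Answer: -64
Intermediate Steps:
a = 1 (a = √1 = 1)
s(I, X) = I*(-4 + X) (s(I, X) = I*(((0 - 4) + X) + 0) = I*((-4 + X) + 0) = I*(-4 + X))
s(a, C)³ = (1*(-4 + 0))³ = (1*(-4))³ = (-4)³ = -64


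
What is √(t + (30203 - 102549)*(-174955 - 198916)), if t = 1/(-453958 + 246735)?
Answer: √1161481287079926604591/207223 ≈ 1.6446e+5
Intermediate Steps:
t = -1/207223 (t = 1/(-207223) = -1/207223 ≈ -4.8257e-6)
√(t + (30203 - 102549)*(-174955 - 198916)) = √(-1/207223 + (30203 - 102549)*(-174955 - 198916)) = √(-1/207223 - 72346*(-373871)) = √(-1/207223 + 27048071366) = √(5604982492676617/207223) = √1161481287079926604591/207223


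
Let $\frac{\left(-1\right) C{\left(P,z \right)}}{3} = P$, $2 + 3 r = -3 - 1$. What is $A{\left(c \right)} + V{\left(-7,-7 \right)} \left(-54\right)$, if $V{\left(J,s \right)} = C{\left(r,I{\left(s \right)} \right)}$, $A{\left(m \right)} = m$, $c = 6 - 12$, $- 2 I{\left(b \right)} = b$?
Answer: $-330$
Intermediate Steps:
$I{\left(b \right)} = - \frac{b}{2}$
$r = -2$ ($r = - \frac{2}{3} + \frac{-3 - 1}{3} = - \frac{2}{3} + \frac{1}{3} \left(-4\right) = - \frac{2}{3} - \frac{4}{3} = -2$)
$c = -6$ ($c = 6 - 12 = -6$)
$C{\left(P,z \right)} = - 3 P$
$V{\left(J,s \right)} = 6$ ($V{\left(J,s \right)} = \left(-3\right) \left(-2\right) = 6$)
$A{\left(c \right)} + V{\left(-7,-7 \right)} \left(-54\right) = -6 + 6 \left(-54\right) = -6 - 324 = -330$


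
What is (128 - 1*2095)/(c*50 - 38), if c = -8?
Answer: 1967/438 ≈ 4.4909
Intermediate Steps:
(128 - 1*2095)/(c*50 - 38) = (128 - 1*2095)/(-8*50 - 38) = (128 - 2095)/(-400 - 38) = -1967/(-438) = -1967*(-1/438) = 1967/438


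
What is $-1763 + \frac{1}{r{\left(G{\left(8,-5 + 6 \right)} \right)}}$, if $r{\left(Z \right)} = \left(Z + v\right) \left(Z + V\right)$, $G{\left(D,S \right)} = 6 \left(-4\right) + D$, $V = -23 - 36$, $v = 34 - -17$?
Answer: $- \frac{4627876}{2625} \approx -1763.0$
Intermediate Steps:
$v = 51$ ($v = 34 + 17 = 51$)
$V = -59$ ($V = -23 - 36 = -59$)
$G{\left(D,S \right)} = -24 + D$
$r{\left(Z \right)} = \left(-59 + Z\right) \left(51 + Z\right)$ ($r{\left(Z \right)} = \left(Z + 51\right) \left(Z - 59\right) = \left(51 + Z\right) \left(-59 + Z\right) = \left(-59 + Z\right) \left(51 + Z\right)$)
$-1763 + \frac{1}{r{\left(G{\left(8,-5 + 6 \right)} \right)}} = -1763 + \frac{1}{-3009 + \left(-24 + 8\right)^{2} - 8 \left(-24 + 8\right)} = -1763 + \frac{1}{-3009 + \left(-16\right)^{2} - -128} = -1763 + \frac{1}{-3009 + 256 + 128} = -1763 + \frac{1}{-2625} = -1763 - \frac{1}{2625} = - \frac{4627876}{2625}$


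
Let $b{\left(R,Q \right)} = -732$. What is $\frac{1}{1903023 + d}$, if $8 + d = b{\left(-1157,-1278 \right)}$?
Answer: $\frac{1}{1902283} \approx 5.2568 \cdot 10^{-7}$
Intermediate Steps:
$d = -740$ ($d = -8 - 732 = -740$)
$\frac{1}{1903023 + d} = \frac{1}{1903023 - 740} = \frac{1}{1902283}$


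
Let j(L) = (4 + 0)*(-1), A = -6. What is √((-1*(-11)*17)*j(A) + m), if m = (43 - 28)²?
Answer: I*√523 ≈ 22.869*I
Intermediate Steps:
m = 225 (m = 15² = 225)
j(L) = -4 (j(L) = 4*(-1) = -4)
√((-1*(-11)*17)*j(A) + m) = √((-1*(-11)*17)*(-4) + 225) = √((11*17)*(-4) + 225) = √(187*(-4) + 225) = √(-748 + 225) = √(-523) = I*√523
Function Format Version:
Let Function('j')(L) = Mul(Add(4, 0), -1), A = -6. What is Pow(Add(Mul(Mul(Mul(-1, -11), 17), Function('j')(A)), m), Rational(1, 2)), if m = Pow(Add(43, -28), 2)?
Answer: Mul(I, Pow(523, Rational(1, 2))) ≈ Mul(22.869, I)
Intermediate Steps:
m = 225 (m = Pow(15, 2) = 225)
Function('j')(L) = -4 (Function('j')(L) = Mul(4, -1) = -4)
Pow(Add(Mul(Mul(Mul(-1, -11), 17), Function('j')(A)), m), Rational(1, 2)) = Pow(Add(Mul(Mul(Mul(-1, -11), 17), -4), 225), Rational(1, 2)) = Pow(Add(Mul(Mul(11, 17), -4), 225), Rational(1, 2)) = Pow(Add(Mul(187, -4), 225), Rational(1, 2)) = Pow(Add(-748, 225), Rational(1, 2)) = Pow(-523, Rational(1, 2)) = Mul(I, Pow(523, Rational(1, 2)))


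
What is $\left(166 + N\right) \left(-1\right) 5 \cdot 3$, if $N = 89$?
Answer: $-3825$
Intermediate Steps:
$\left(166 + N\right) \left(-1\right) 5 \cdot 3 = \left(166 + 89\right) \left(-1\right) 5 \cdot 3 = 255 \left(\left(-5\right) 3\right) = 255 \left(-15\right) = -3825$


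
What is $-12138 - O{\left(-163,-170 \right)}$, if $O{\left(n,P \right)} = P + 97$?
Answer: $-12065$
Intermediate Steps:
$O{\left(n,P \right)} = 97 + P$
$-12138 - O{\left(-163,-170 \right)} = -12138 - \left(97 - 170\right) = -12138 - -73 = -12138 + 73 = -12065$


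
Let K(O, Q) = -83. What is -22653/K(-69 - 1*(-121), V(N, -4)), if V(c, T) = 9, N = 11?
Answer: 22653/83 ≈ 272.93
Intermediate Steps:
-22653/K(-69 - 1*(-121), V(N, -4)) = -22653/(-83) = -22653*(-1/83) = 22653/83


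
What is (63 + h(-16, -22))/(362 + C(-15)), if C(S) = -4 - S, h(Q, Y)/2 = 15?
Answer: 93/373 ≈ 0.24933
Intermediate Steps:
h(Q, Y) = 30 (h(Q, Y) = 2*15 = 30)
(63 + h(-16, -22))/(362 + C(-15)) = (63 + 30)/(362 + (-4 - 1*(-15))) = 93/(362 + (-4 + 15)) = 93/(362 + 11) = 93/373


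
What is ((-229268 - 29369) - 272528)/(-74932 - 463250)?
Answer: 177055/179394 ≈ 0.98696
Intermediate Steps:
((-229268 - 29369) - 272528)/(-74932 - 463250) = (-258637 - 272528)/(-538182) = -531165*(-1/538182) = 177055/179394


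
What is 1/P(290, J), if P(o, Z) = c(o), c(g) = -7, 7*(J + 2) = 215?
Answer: -1/7 ≈ -0.14286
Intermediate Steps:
J = 201/7 (J = -2 + (1/7)*215 = -2 + 215/7 = 201/7 ≈ 28.714)
P(o, Z) = -7
1/P(290, J) = 1/(-7) = -1/7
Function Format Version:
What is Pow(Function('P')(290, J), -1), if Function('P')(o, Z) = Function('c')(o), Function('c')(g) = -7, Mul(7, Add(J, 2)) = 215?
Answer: Rational(-1, 7) ≈ -0.14286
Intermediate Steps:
J = Rational(201, 7) (J = Add(-2, Mul(Rational(1, 7), 215)) = Add(-2, Rational(215, 7)) = Rational(201, 7) ≈ 28.714)
Function('P')(o, Z) = -7
Pow(Function('P')(290, J), -1) = Pow(-7, -1) = Rational(-1, 7)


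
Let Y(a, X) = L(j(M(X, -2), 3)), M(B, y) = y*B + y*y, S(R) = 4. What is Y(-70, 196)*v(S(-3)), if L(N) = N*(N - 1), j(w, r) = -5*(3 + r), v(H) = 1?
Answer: 930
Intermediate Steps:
M(B, y) = y² + B*y (M(B, y) = B*y + y² = y² + B*y)
j(w, r) = -15 - 5*r
L(N) = N*(-1 + N)
Y(a, X) = 930 (Y(a, X) = (-15 - 5*3)*(-1 + (-15 - 5*3)) = (-15 - 15)*(-1 + (-15 - 15)) = -30*(-1 - 30) = -30*(-31) = 930)
Y(-70, 196)*v(S(-3)) = 930*1 = 930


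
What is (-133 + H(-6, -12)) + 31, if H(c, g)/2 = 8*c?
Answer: -198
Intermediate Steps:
H(c, g) = 16*c (H(c, g) = 2*(8*c) = 16*c)
(-133 + H(-6, -12)) + 31 = (-133 + 16*(-6)) + 31 = (-133 - 96) + 31 = -229 + 31 = -198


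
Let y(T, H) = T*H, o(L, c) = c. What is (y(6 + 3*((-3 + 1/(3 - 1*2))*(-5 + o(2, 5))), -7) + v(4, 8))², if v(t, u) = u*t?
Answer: 100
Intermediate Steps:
v(t, u) = t*u
y(T, H) = H*T
(y(6 + 3*((-3 + 1/(3 - 1*2))*(-5 + o(2, 5))), -7) + v(4, 8))² = (-7*(6 + 3*((-3 + 1/(3 - 1*2))*(-5 + 5))) + 4*8)² = (-7*(6 + 3*((-3 + 1/(3 - 2))*0)) + 32)² = (-7*(6 + 3*((-3 + 1/1)*0)) + 32)² = (-7*(6 + 3*((-3 + 1)*0)) + 32)² = (-7*(6 + 3*(-2*0)) + 32)² = (-7*(6 + 3*0) + 32)² = (-7*(6 + 0) + 32)² = (-7*6 + 32)² = (-42 + 32)² = (-10)² = 100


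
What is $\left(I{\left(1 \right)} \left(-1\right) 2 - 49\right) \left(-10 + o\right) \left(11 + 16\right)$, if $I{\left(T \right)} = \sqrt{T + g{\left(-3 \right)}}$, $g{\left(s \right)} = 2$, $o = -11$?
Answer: $27783 + 1134 \sqrt{3} \approx 29747.0$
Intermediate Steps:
$I{\left(T \right)} = \sqrt{2 + T}$ ($I{\left(T \right)} = \sqrt{T + 2} = \sqrt{2 + T}$)
$\left(I{\left(1 \right)} \left(-1\right) 2 - 49\right) \left(-10 + o\right) \left(11 + 16\right) = \left(\sqrt{2 + 1} \left(-1\right) 2 - 49\right) \left(-10 - 11\right) \left(11 + 16\right) = \left(\sqrt{3} \left(-1\right) 2 - 49\right) \left(\left(-21\right) 27\right) = \left(- \sqrt{3} \cdot 2 - 49\right) \left(-567\right) = \left(- 2 \sqrt{3} - 49\right) \left(-567\right) = \left(-49 - 2 \sqrt{3}\right) \left(-567\right) = 27783 + 1134 \sqrt{3}$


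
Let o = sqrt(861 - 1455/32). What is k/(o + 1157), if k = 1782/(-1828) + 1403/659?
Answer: 12869042576/12892990110373 - 1390346*sqrt(52194)/12892990110373 ≈ 0.00097351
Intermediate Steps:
k = 695173/602326 (k = 1782*(-1/1828) + 1403*(1/659) = -891/914 + 1403/659 = 695173/602326 ≈ 1.1541)
o = sqrt(52194)/8 (o = sqrt(861 - 1455*1/32) = sqrt(861 - 1455/32) = sqrt(26097/32) = sqrt(52194)/8 ≈ 28.557)
k/(o + 1157) = 695173/(602326*(sqrt(52194)/8 + 1157)) = 695173/(602326*(1157 + sqrt(52194)/8))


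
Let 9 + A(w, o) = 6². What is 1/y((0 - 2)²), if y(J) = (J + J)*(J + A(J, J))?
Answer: 1/248 ≈ 0.0040323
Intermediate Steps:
A(w, o) = 27 (A(w, o) = -9 + 6² = -9 + 36 = 27)
y(J) = 2*J*(27 + J) (y(J) = (J + J)*(J + 27) = (2*J)*(27 + J) = 2*J*(27 + J))
1/y((0 - 2)²) = 1/(2*(0 - 2)²*(27 + (0 - 2)²)) = 1/(2*(-2)²*(27 + (-2)²)) = 1/(2*4*(27 + 4)) = 1/(2*4*31) = 1/248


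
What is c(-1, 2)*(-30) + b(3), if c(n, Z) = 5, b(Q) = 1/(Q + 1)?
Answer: -599/4 ≈ -149.75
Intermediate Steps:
b(Q) = 1/(1 + Q)
c(-1, 2)*(-30) + b(3) = 5*(-30) + 1/(1 + 3) = -150 + 1/4 = -599/4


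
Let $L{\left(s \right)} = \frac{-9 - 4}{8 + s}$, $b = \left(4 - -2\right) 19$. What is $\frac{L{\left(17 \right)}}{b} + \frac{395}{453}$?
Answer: $\frac{124429}{143450} \approx 0.8674$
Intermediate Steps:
$b = 114$ ($b = \left(4 + 2\right) 19 = 6 \cdot 19 = 114$)
$L{\left(s \right)} = - \frac{13}{8 + s}$
$\frac{L{\left(17 \right)}}{b} + \frac{395}{453} = \frac{\left(-13\right) \frac{1}{8 + 17}}{114} + \frac{395}{453} = - \frac{13}{25} \cdot \frac{1}{114} + 395 \cdot \frac{1}{453} = \left(-13\right) \frac{1}{25} \cdot \frac{1}{114} + \frac{395}{453} = \left(- \frac{13}{25}\right) \frac{1}{114} + \frac{395}{453} = - \frac{13}{2850} + \frac{395}{453} = \frac{124429}{143450}$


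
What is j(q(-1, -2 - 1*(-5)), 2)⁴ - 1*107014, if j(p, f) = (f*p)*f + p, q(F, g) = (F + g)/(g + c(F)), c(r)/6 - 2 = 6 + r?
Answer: -702118838/6561 ≈ -1.0701e+5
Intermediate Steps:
c(r) = 48 + 6*r (c(r) = 12 + 6*(6 + r) = 12 + (36 + 6*r) = 48 + 6*r)
q(F, g) = (F + g)/(48 + g + 6*F) (q(F, g) = (F + g)/(g + (48 + 6*F)) = (F + g)/(48 + g + 6*F))
j(p, f) = p + p*f² (j(p, f) = p*f² + p = p + p*f²)
j(q(-1, -2 - 1*(-5)), 2)⁴ - 1*107014 = (((-1 + (-2 - 1*(-5)))/(48 + (-2 - 1*(-5)) + 6*(-1)))*(1 + 2²))⁴ - 1*107014 = (((-1 + (-2 + 5))/(48 + (-2 + 5) - 6))*(1 + 4))⁴ - 107014 = (((-1 + 3)/(48 + 3 - 6))*5)⁴ - 107014 = ((2/45)*5)⁴ - 107014 = (2/9)⁴ - 107014 = 16/6561 - 107014 = -702118838/6561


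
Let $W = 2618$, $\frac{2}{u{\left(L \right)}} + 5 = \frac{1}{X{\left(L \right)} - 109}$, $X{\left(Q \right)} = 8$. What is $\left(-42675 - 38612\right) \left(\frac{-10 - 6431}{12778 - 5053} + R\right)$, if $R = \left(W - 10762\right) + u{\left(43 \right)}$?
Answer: $\frac{431342610242142}{651475} \approx 6.621 \cdot 10^{8}$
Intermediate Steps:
$u{\left(L \right)} = - \frac{101}{253}$ ($u{\left(L \right)} = \frac{2}{-5 + \frac{1}{8 - 109}} = \frac{2}{-5 + \frac{1}{-101}} = \frac{2}{-5 - \frac{1}{101}} = \frac{2}{- \frac{506}{101}} = 2 \left(- \frac{101}{506}\right) = - \frac{101}{253}$)
$R = - \frac{2060533}{253}$ ($R = \left(2618 - 10762\right) - \frac{101}{253} = -8144 - \frac{101}{253} = - \frac{2060533}{253} \approx -8144.4$)
$\left(-42675 - 38612\right) \left(\frac{-10 - 6431}{12778 - 5053} + R\right) = \left(-42675 - 38612\right) \left(\frac{-10 - 6431}{12778 - 5053} - \frac{2060533}{253}\right) = - 81287 \left(- \frac{6441}{7725} - \frac{2060533}{253}\right) = - 81287 \left(\left(-6441\right) \frac{1}{7725} - \frac{2060533}{253}\right) = - 81287 \left(- \frac{2147}{2575} - \frac{2060533}{253}\right) = \left(-81287\right) \left(- \frac{5306415666}{651475}\right) = \frac{431342610242142}{651475}$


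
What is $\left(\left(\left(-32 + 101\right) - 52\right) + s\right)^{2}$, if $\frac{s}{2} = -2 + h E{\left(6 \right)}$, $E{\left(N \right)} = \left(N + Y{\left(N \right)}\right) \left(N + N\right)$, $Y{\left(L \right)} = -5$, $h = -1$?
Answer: $121$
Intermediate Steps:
$E{\left(N \right)} = 2 N \left(-5 + N\right)$ ($E{\left(N \right)} = \left(N - 5\right) \left(N + N\right) = \left(-5 + N\right) 2 N = 2 N \left(-5 + N\right)$)
$s = -28$ ($s = 2 \left(-2 - 2 \cdot 6 \left(-5 + 6\right)\right) = 2 \left(-2 - 2 \cdot 6 \cdot 1\right) = 2 \left(-2 - 12\right) = 2 \left(-14\right) = -28$)
$\left(\left(\left(-32 + 101\right) - 52\right) + s\right)^{2} = \left(\left(\left(-32 + 101\right) - 52\right) - 28\right)^{2} = \left(\left(69 - 52\right) - 28\right)^{2} = \left(17 - 28\right)^{2} = \left(-11\right)^{2} = 121$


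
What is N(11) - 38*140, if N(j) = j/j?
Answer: -5319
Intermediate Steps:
N(j) = 1
N(11) - 38*140 = 1 - 38*140 = 1 - 5320 = -5319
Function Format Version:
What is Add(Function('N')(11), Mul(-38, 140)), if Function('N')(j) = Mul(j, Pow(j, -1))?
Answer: -5319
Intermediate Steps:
Function('N')(j) = 1
Add(Function('N')(11), Mul(-38, 140)) = Add(1, Mul(-38, 140)) = Add(1, -5320) = -5319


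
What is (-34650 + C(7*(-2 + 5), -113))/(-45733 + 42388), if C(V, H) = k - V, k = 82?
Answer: 34589/3345 ≈ 10.341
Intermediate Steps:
C(V, H) = 82 - V
(-34650 + C(7*(-2 + 5), -113))/(-45733 + 42388) = (-34650 + (82 - 7*(-2 + 5)))/(-45733 + 42388) = (-34650 + (82 - 7*3))/(-3345) = (-34650 + (82 - 1*21))*(-1/3345) = (-34650 + (82 - 21))*(-1/3345) = (-34650 + 61)*(-1/3345) = -34589*(-1/3345) = 34589/3345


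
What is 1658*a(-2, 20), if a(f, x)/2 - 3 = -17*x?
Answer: -1117492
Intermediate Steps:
a(f, x) = 6 - 34*x (a(f, x) = 6 + 2*(-17*x) = 6 - 34*x)
1658*a(-2, 20) = 1658*(6 - 34*20) = 1658*(6 - 680) = 1658*(-674) = -1117492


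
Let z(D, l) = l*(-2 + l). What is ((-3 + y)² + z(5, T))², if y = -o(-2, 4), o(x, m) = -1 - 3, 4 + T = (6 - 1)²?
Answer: 160000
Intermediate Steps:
T = 21 (T = -4 + (6 - 1)² = -4 + 5² = -4 + 25 = 21)
o(x, m) = -4
y = 4 (y = -1*(-4) = 4)
((-3 + y)² + z(5, T))² = ((-3 + 4)² + 21*(-2 + 21))² = (1² + 21*19)² = (1 + 399)² = 400² = 160000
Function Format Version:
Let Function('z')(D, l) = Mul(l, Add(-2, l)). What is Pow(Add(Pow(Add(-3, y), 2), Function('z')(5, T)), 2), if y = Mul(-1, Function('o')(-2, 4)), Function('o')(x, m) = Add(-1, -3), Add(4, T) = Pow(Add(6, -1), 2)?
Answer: 160000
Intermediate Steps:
T = 21 (T = Add(-4, Pow(Add(6, -1), 2)) = Add(-4, Pow(5, 2)) = Add(-4, 25) = 21)
Function('o')(x, m) = -4
y = 4 (y = Mul(-1, -4) = 4)
Pow(Add(Pow(Add(-3, y), 2), Function('z')(5, T)), 2) = Pow(Add(Pow(Add(-3, 4), 2), Mul(21, Add(-2, 21))), 2) = Pow(Add(Pow(1, 2), Mul(21, 19)), 2) = Pow(Add(1, 399), 2) = Pow(400, 2) = 160000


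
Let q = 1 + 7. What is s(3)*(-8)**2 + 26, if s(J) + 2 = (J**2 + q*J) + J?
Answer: 2202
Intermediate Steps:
q = 8
s(J) = -2 + J**2 + 9*J (s(J) = -2 + ((J**2 + 8*J) + J) = -2 + (J**2 + 9*J) = -2 + J**2 + 9*J)
s(3)*(-8)**2 + 26 = (-2 + 3**2 + 9*3)*(-8)**2 + 26 = (-2 + 9 + 27)*64 + 26 = 34*64 + 26 = 2176 + 26 = 2202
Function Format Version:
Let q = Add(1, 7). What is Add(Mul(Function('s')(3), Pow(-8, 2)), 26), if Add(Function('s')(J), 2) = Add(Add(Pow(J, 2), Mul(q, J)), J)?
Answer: 2202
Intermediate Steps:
q = 8
Function('s')(J) = Add(-2, Pow(J, 2), Mul(9, J)) (Function('s')(J) = Add(-2, Add(Add(Pow(J, 2), Mul(8, J)), J)) = Add(-2, Add(Pow(J, 2), Mul(9, J))) = Add(-2, Pow(J, 2), Mul(9, J)))
Add(Mul(Function('s')(3), Pow(-8, 2)), 26) = Add(Mul(Add(-2, Pow(3, 2), Mul(9, 3)), Pow(-8, 2)), 26) = Add(Mul(Add(-2, 9, 27), 64), 26) = Add(Mul(34, 64), 26) = Add(2176, 26) = 2202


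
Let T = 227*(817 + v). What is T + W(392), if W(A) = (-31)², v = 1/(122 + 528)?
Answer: 121173227/650 ≈ 1.8642e+5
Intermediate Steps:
v = 1/650 ≈ 0.0015385
W(A) = 961
T = 120548577/650 (T = 227*(817 + 1/650) = 227*(531051/650) = 120548577/650 ≈ 1.8546e+5)
T + W(392) = 120548577/650 + 961 = 121173227/650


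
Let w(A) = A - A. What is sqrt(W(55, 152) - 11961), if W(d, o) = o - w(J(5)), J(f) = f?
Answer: 7*I*sqrt(241) ≈ 108.67*I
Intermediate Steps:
w(A) = 0
W(d, o) = o (W(d, o) = o - 1*0 = o + 0 = o)
sqrt(W(55, 152) - 11961) = sqrt(152 - 11961) = sqrt(-11809) = 7*I*sqrt(241)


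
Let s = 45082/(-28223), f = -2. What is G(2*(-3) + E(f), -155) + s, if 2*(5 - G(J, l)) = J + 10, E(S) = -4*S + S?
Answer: -45082/28223 ≈ -1.5973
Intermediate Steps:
E(S) = -3*S
G(J, l) = -J/2 (G(J, l) = 5 - (J + 10)/2 = 5 - (10 + J)/2 = 5 + (-5 - J/2) = -J/2)
s = -45082/28223 (s = 45082*(-1/28223) = -45082/28223 ≈ -1.5973)
G(2*(-3) + E(f), -155) + s = -(2*(-3) - 3*(-2))/2 - 45082/28223 = -(-6 + 6)/2 - 45082/28223 = -½*0 - 45082/28223 = 0 - 45082/28223 = -45082/28223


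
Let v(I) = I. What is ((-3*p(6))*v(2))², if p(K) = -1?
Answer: 36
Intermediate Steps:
((-3*p(6))*v(2))² = (-3*(-1)*2)² = (3*2)² = 6² = 36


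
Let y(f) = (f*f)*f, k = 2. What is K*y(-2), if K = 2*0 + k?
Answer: -16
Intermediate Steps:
y(f) = f**3 (y(f) = f**2*f = f**3)
K = 2 (K = 2*0 + 2 = 0 + 2 = 2)
K*y(-2) = 2*(-2)**3 = 2*(-8) = -16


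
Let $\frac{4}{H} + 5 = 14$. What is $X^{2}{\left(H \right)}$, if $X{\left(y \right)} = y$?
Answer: $\frac{16}{81} \approx 0.19753$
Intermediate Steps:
$H = \frac{4}{9}$ ($H = \frac{4}{-5 + 14} = \frac{4}{9} \approx 0.44444$)
$X^{2}{\left(H \right)} = \left(\frac{4}{9}\right)^{2} = \frac{16}{81}$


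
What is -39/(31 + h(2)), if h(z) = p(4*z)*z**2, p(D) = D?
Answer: -13/21 ≈ -0.61905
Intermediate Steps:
h(z) = 4*z**3 (h(z) = (4*z)*z**2 = 4*z**3)
-39/(31 + h(2)) = -39/(31 + 4*2**3) = -39/(31 + 4*8) = -39/(31 + 32) = -39/63 = (1/63)*(-39) = -13/21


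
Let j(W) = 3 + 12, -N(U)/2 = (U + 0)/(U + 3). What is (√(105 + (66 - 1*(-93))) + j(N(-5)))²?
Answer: 489 + 60*√66 ≈ 976.44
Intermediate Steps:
N(U) = -2*U/(3 + U) (N(U) = -2*(U + 0)/(U + 3) = -2*U/(3 + U))
j(W) = 15
(√(105 + (66 - 1*(-93))) + j(N(-5)))² = (√(105 + (66 - 1*(-93))) + 15)² = (√(105 + (66 + 93)) + 15)² = (√(105 + 159) + 15)² = (√264 + 15)² = (2*√66 + 15)² = (15 + 2*√66)²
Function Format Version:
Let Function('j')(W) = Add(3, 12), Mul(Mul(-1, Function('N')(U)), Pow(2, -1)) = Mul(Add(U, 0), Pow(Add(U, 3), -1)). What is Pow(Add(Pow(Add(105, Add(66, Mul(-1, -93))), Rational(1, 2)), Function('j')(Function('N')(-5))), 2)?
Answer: Add(489, Mul(60, Pow(66, Rational(1, 2)))) ≈ 976.44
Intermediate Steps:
Function('N')(U) = Mul(-2, U, Pow(Add(3, U), -1)) (Function('N')(U) = Mul(-2, Mul(Add(U, 0), Pow(Add(U, 3), -1))) = Mul(-2, Mul(U, Pow(Add(3, U), -1))) = Mul(-2, U, Pow(Add(3, U), -1)))
Function('j')(W) = 15
Pow(Add(Pow(Add(105, Add(66, Mul(-1, -93))), Rational(1, 2)), Function('j')(Function('N')(-5))), 2) = Pow(Add(Pow(Add(105, Add(66, Mul(-1, -93))), Rational(1, 2)), 15), 2) = Pow(Add(Pow(Add(105, Add(66, 93)), Rational(1, 2)), 15), 2) = Pow(Add(Pow(Add(105, 159), Rational(1, 2)), 15), 2) = Pow(Add(Pow(264, Rational(1, 2)), 15), 2) = Pow(Add(Mul(2, Pow(66, Rational(1, 2))), 15), 2) = Pow(Add(15, Mul(2, Pow(66, Rational(1, 2)))), 2)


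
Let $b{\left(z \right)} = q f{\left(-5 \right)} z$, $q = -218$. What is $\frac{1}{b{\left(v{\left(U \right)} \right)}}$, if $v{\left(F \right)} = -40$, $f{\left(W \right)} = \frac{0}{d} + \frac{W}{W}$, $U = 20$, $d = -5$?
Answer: $\frac{1}{8720} \approx 0.00011468$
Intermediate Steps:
$f{\left(W \right)} = 1$ ($f{\left(W \right)} = \frac{0}{-5} + \frac{W}{W} = 0 \left(- \frac{1}{5}\right) + 1 = 0 + 1 = 1$)
$b{\left(z \right)} = - 218 z$ ($b{\left(z \right)} = \left(-218\right) 1 z = - 218 z$)
$\frac{1}{b{\left(v{\left(U \right)} \right)}} = \frac{1}{\left(-218\right) \left(-40\right)} = \frac{1}{8720}$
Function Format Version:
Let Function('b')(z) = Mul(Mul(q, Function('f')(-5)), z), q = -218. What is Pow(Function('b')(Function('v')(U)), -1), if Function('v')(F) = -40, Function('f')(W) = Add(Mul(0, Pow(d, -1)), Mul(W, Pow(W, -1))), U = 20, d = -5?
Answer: Rational(1, 8720) ≈ 0.00011468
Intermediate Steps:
Function('f')(W) = 1 (Function('f')(W) = Add(Mul(0, Pow(-5, -1)), Mul(W, Pow(W, -1))) = Add(Mul(0, Rational(-1, 5)), 1) = Add(0, 1) = 1)
Function('b')(z) = Mul(-218, z) (Function('b')(z) = Mul(Mul(-218, 1), z) = Mul(-218, z))
Pow(Function('b')(Function('v')(U)), -1) = Pow(Mul(-218, -40), -1) = Pow(8720, -1) = Rational(1, 8720)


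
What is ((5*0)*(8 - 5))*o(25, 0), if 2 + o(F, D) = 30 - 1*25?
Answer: 0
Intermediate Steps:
o(F, D) = 3 (o(F, D) = -2 + (30 - 1*25) = -2 + (30 - 25) = -2 + 5 = 3)
((5*0)*(8 - 5))*o(25, 0) = ((5*0)*(8 - 5))*3 = (0*3)*3 = 0*3 = 0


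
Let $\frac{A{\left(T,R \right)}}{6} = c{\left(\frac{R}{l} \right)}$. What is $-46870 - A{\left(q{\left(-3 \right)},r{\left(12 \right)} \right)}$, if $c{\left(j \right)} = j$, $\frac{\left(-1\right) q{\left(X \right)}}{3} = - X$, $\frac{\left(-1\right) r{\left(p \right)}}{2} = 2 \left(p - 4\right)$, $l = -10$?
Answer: $- \frac{234446}{5} \approx -46889.0$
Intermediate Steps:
$r{\left(p \right)} = 16 - 4 p$ ($r{\left(p \right)} = - 2 \cdot 2 \left(p - 4\right) = - 2 \cdot 2 \left(-4 + p\right) = - 2 \left(-8 + 2 p\right) = 16 - 4 p$)
$q{\left(X \right)} = 3 X$ ($q{\left(X \right)} = - 3 \left(- X\right) = 3 X$)
$A{\left(T,R \right)} = - \frac{3 R}{5}$ ($A{\left(T,R \right)} = 6 \frac{R}{-10} = 6 R \left(- \frac{1}{10}\right) = 6 \left(- \frac{R}{10}\right) = - \frac{3 R}{5}$)
$-46870 - A{\left(q{\left(-3 \right)},r{\left(12 \right)} \right)} = -46870 - - \frac{3 \left(16 - 48\right)}{5} = -46870 - \left(- \frac{3}{5}\right) \left(-32\right) = -46870 - \frac{96}{5} = - \frac{234446}{5}$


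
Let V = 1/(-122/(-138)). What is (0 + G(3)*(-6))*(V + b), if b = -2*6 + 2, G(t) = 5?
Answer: 16230/61 ≈ 266.07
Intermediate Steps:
b = -10 (b = -12 + 2 = -10)
V = 69/61 (V = 1/(-122*(-1/138)) = 1/(61/69) = 69/61 ≈ 1.1311)
(0 + G(3)*(-6))*(V + b) = (0 + 5*(-6))*(69/61 - 10) = (0 - 30)*(-541/61) = -30*(-541/61) = 16230/61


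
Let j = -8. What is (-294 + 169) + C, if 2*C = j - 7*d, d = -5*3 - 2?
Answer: -139/2 ≈ -69.500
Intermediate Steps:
d = -17 (d = -15 - 2 = -17)
C = 111/2 (C = (-8 - 7*(-17))/2 = (-8 + 119)/2 = (½)*111 = 111/2 ≈ 55.500)
(-294 + 169) + C = (-294 + 169) + 111/2 = -125 + 111/2 = -139/2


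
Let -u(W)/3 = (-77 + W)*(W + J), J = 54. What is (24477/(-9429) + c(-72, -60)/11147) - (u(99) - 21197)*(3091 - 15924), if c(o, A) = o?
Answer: -14070370555683104/35035021 ≈ -4.0161e+8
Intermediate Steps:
u(W) = -3*(-77 + W)*(54 + W) (u(W) = -3*(-77 + W)*(W + 54) = -3*(-77 + W)*(54 + W))
(24477/(-9429) + c(-72, -60)/11147) - (u(99) - 21197)*(3091 - 15924) = (24477/(-9429) - 72/11147) - ((12474 - 3*99² + 69*99) - 21197)*(3091 - 15924) = (24477*(-1/9429) - 72*1/11147) - ((12474 - 3*9801 + 6831) - 21197)*(-12833) = (-8159/3143 - 72/11147) - ((12474 - 29403 + 6831) - 21197)*(-12833) = -91174669/35035021 - (-10098 - 21197)*(-12833) = -91174669/35035021 - (-31295)*(-12833) = -91174669/35035021 - 1*401608735 = -91174669/35035021 - 401608735 = -14070370555683104/35035021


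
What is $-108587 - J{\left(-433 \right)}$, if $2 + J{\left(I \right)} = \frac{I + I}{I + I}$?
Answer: $-108586$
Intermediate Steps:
$J{\left(I \right)} = -1$ ($J{\left(I \right)} = -2 + \frac{I + I}{I + I} = -2 + \frac{2 I}{2 I} = -2 + 2 I \frac{1}{2 I} = -2 + 1 = -1$)
$-108587 - J{\left(-433 \right)} = -108587 - -1 = -108587 + 1 = -108586$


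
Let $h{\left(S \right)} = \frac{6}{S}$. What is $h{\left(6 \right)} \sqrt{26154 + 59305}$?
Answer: $\sqrt{85459} \approx 292.33$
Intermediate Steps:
$h{\left(6 \right)} \sqrt{26154 + 59305} = \frac{6}{6} \sqrt{26154 + 59305} = 6 \cdot \frac{1}{6} \sqrt{85459} = 1 \sqrt{85459} = \sqrt{85459}$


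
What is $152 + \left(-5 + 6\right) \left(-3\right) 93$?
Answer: $-127$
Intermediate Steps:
$152 + \left(-5 + 6\right) \left(-3\right) 93 = 152 + 1 \left(-3\right) 93 = 152 - 279 = -127$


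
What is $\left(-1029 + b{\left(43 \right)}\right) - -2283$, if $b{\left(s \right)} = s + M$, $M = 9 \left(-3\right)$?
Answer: $1270$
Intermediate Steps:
$M = -27$
$b{\left(s \right)} = -27 + s$ ($b{\left(s \right)} = s - 27 = -27 + s$)
$\left(-1029 + b{\left(43 \right)}\right) - -2283 = \left(-1029 + \left(-27 + 43\right)\right) - -2283 = \left(-1029 + 16\right) + 2283 = -1013 + 2283 = 1270$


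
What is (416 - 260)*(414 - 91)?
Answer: 50388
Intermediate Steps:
(416 - 260)*(414 - 91) = 156*323 = 50388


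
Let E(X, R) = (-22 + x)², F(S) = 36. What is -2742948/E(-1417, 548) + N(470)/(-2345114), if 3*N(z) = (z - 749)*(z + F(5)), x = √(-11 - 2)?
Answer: 3*(-1072083931959*I + 345092*√13)/(1172557*(44*√13 + 471*I)) ≈ -5230.3 - 1761.7*I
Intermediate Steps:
x = I*√13 (x = √(-13) = I*√13 ≈ 3.6056*I)
E(X, R) = (-22 + I*√13)²
N(z) = (-749 + z)*(36 + z)/3 (N(z) = ((z - 749)*(z + 36))/3 = ((-749 + z)*(36 + z))/3 = (-749 + z)*(36 + z)/3)
-2742948/E(-1417, 548) + N(470)/(-2345114) = -2742948/(22 - I*√13)² + (-8988 - 713/3*470 + (⅓)*470²)/(-2345114) = -2742948/(22 - I*√13)² + (-8988 - 335110/3 + (⅓)*220900)*(-1/2345114) = -2742948/(22 - I*√13)² + (-8988 - 335110/3 + 220900/3)*(-1/2345114) = -2742948/(22 - I*√13)² - 47058*(-1/2345114) = -2742948/(22 - I*√13)² + 23529/1172557 = 23529/1172557 - 2742948/(22 - I*√13)²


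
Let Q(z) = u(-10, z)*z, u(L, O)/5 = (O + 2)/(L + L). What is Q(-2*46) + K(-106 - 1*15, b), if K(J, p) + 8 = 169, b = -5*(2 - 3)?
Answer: -1909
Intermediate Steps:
b = 5 (b = -5*(-1) = 5)
K(J, p) = 161 (K(J, p) = -8 + 169 = 161)
u(L, O) = 5*(2 + O)/(2*L) (u(L, O) = 5*((O + 2)/(L + L)) = 5*((2 + O)/((2*L))) = 5*((2 + O)*(1/(2*L))) = 5*((2 + O)/(2*L)) = 5*(2 + O)/(2*L))
Q(z) = z*(-½ - z/4) (Q(z) = ((5/2)*(2 + z)/(-10))*z = ((5/2)*(-⅒)*(2 + z))*z = (-½ - z/4)*z = z*(-½ - z/4))
Q(-2*46) + K(-106 - 1*15, b) = (-2*46)*(-2 - (-2)*46)/4 + 161 = (¼)*(-92)*(-2 - 1*(-92)) + 161 = (¼)*(-92)*(-2 + 92) + 161 = (¼)*(-92)*90 + 161 = -2070 + 161 = -1909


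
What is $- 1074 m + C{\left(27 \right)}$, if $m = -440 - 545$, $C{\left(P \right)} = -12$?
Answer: $1057878$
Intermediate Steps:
$m = -985$ ($m = -440 - 545 = -985$)
$- 1074 m + C{\left(27 \right)} = \left(-1074\right) \left(-985\right) - 12 = 1057890 - 12 = 1057878$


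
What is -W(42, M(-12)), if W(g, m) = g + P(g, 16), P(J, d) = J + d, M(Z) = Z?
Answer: -100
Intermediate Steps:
W(g, m) = 16 + 2*g (W(g, m) = g + (g + 16) = g + (16 + g) = 16 + 2*g)
-W(42, M(-12)) = -(16 + 2*42) = -(16 + 84) = -1*100 = -100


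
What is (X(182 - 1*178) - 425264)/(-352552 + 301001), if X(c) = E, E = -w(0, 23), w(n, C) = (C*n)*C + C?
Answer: 425287/51551 ≈ 8.2498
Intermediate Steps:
w(n, C) = C + n*C² (w(n, C) = n*C² + C = C + n*C²)
E = -23 (E = -23*(1 + 23*0) = -23*(1 + 0) = -23 ≈ -23.000)
X(c) = -23
(X(182 - 1*178) - 425264)/(-352552 + 301001) = (-23 - 425264)/(-352552 + 301001) = -425287/(-51551) = -425287*(-1/51551) = 425287/51551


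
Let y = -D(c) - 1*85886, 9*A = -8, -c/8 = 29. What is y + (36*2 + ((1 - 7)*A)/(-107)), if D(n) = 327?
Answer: -27651277/321 ≈ -86141.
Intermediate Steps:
c = -232 (c = -8*29 = -232)
A = -8/9 (A = (1/9)*(-8) = -8/9 ≈ -0.88889)
y = -86213 (y = -1*327 - 1*85886 = -327 - 85886 = -86213)
y + (36*2 + ((1 - 7)*A)/(-107)) = -86213 + (36*2 + ((1 - 7)*(-8/9))/(-107)) = -86213 + (72 - (-6)*(-8)/(107*9)) = -86213 + (72 - 1/107*16/3) = -86213 + (72 - 16/321) = -86213 + 23096/321 = -27651277/321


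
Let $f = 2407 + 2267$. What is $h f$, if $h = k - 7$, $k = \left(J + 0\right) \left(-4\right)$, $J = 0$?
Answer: $-32718$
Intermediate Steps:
$k = 0$ ($k = \left(0 + 0\right) \left(-4\right) = 0 \left(-4\right) = 0$)
$h = -7$ ($h = 0 - 7 = -7$)
$f = 4674$
$h f = \left(-7\right) 4674 = -32718$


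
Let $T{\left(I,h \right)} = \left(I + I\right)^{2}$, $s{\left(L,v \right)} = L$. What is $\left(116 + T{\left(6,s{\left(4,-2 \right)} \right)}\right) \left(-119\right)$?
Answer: $-30940$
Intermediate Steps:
$T{\left(I,h \right)} = 4 I^{2}$ ($T{\left(I,h \right)} = \left(2 I\right)^{2} = 4 I^{2}$)
$\left(116 + T{\left(6,s{\left(4,-2 \right)} \right)}\right) \left(-119\right) = \left(116 + 4 \cdot 6^{2}\right) \left(-119\right) = \left(116 + 4 \cdot 36\right) \left(-119\right) = \left(116 + 144\right) \left(-119\right) = 260 \left(-119\right) = -30940$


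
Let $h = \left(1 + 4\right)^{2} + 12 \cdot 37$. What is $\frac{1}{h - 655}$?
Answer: $- \frac{1}{186} \approx -0.0053763$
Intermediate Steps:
$h = 469$ ($h = 5^{2} + 444 = 25 + 444 = 469$)
$\frac{1}{h - 655} = \frac{1}{469 - 655} = \frac{1}{-186} = - \frac{1}{186}$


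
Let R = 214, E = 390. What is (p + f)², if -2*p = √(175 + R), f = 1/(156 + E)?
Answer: 14495891/149058 - √389/546 ≈ 97.214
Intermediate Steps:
f = 1/546 (f = 1/(156 + 390) = 1/546 ≈ 0.0018315)
p = -√389/2 (p = -√(175 + 214)/2 = -√389/2 ≈ -9.8615)
(p + f)² = (-√389/2 + 1/546)² = (1/546 - √389/2)²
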